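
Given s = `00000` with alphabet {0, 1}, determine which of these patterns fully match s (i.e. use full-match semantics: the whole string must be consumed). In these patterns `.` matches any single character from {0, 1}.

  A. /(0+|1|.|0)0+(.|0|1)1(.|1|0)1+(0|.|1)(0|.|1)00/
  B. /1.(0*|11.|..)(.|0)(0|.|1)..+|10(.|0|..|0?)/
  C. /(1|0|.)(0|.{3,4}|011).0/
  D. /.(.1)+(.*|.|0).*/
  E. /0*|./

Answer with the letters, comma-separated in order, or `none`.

E

A → no match
B → no match
C → no match
D → no match
E → match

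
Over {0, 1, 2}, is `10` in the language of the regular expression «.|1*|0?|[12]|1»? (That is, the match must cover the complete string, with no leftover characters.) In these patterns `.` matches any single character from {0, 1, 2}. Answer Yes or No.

No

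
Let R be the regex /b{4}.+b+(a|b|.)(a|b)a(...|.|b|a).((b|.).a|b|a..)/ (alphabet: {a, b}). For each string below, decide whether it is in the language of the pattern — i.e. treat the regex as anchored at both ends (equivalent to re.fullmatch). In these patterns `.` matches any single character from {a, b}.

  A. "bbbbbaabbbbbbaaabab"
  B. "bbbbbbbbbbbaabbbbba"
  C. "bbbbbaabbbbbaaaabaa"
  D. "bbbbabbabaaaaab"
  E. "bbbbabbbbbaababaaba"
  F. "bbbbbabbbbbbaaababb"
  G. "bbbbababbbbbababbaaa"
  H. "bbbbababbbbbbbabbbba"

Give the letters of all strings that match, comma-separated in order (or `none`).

A, B, C, D, E, F, G, H

A → match
B → match
C → match
D → match
E → match
F → match
G → match
H → match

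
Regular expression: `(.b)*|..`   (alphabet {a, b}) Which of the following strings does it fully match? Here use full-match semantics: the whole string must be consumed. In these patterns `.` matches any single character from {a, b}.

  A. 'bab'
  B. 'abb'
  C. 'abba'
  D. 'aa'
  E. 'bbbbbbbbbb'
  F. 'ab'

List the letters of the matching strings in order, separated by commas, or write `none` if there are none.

D, E, F

A → no match
B → no match
C → no match
D → match
E → match
F → match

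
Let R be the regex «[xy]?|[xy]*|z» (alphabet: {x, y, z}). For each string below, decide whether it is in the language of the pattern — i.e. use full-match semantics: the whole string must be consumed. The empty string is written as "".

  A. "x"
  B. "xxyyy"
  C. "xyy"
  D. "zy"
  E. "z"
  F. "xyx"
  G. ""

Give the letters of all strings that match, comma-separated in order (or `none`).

A, B, C, E, F, G

A. "x" → match
B. "xxyyy" → match
C. "xyy" → match
D. "zy" → no match
E. "z" → match
F. "xyx" → match
G. "" → match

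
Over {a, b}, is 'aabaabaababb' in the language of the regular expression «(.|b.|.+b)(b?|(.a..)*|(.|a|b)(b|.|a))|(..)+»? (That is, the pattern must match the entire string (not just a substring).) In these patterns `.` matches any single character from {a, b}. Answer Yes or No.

Yes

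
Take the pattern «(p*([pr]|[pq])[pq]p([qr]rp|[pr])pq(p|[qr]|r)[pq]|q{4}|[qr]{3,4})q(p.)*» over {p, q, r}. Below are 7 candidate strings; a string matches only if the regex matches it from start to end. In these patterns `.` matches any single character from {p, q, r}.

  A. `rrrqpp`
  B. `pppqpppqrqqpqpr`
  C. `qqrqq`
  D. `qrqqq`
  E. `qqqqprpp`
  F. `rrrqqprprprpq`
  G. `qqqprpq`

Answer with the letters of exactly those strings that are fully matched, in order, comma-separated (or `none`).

A → match
B → match
C → match
D → match
E → match
F → match
G → no match

A, B, C, D, E, F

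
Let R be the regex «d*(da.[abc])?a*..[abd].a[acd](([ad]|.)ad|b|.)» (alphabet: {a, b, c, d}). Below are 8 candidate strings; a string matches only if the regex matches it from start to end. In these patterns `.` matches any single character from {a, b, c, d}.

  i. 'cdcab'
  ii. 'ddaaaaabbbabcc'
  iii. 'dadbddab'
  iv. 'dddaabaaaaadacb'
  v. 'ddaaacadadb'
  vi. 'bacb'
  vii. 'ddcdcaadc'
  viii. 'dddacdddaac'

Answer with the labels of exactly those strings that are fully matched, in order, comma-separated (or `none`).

iv, v, viii

i → no match
ii → no match
iii → no match
iv → match
v → match
vi → no match
vii → no match
viii → match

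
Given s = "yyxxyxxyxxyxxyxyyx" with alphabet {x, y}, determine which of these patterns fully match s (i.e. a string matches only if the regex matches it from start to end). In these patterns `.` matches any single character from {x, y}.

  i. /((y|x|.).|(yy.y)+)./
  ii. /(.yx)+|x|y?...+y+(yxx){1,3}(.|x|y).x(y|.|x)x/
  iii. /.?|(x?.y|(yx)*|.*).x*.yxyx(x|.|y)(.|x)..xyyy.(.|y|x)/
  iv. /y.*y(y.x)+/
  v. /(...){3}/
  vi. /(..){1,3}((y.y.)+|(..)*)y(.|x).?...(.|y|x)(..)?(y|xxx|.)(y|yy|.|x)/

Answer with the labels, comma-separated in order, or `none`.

ii, vi

i → no match
ii → match
iii → no match
iv → no match
v → no match
vi → match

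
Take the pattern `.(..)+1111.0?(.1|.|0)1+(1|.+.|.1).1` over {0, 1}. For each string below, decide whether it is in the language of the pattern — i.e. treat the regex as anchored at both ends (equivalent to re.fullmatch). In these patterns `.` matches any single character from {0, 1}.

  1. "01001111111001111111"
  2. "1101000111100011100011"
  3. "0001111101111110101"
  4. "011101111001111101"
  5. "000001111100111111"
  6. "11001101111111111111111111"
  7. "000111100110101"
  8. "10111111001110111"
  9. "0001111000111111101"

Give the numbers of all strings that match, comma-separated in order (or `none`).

1, 2, 3, 4, 5, 6, 7, 8, 9

1 → match
2 → match
3 → match
4 → match
5 → match
6 → match
7 → match
8 → match
9 → match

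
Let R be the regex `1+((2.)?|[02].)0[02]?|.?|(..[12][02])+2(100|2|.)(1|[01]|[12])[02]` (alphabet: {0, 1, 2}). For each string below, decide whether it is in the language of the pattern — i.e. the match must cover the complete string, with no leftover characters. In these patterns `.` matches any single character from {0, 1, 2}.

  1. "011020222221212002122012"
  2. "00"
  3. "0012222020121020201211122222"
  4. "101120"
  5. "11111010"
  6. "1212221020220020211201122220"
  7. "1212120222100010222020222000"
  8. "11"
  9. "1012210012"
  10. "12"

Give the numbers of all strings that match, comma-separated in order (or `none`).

1 → no match
2 → no match
3 → match
4 → no match
5 → match
6 → match
7 → no match
8 → no match
9 → match
10 → no match

3, 5, 6, 9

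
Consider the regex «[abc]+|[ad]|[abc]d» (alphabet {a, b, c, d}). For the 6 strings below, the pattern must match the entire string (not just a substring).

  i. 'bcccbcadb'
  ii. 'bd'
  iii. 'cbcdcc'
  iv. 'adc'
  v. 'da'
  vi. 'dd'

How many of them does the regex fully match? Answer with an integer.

i. 'bcccbcadb' → no match
ii. 'bd' → match
iii. 'cbcdcc' → no match
iv. 'adc' → no match
v. 'da' → no match
vi. 'dd' → no match
Total matched: 1

1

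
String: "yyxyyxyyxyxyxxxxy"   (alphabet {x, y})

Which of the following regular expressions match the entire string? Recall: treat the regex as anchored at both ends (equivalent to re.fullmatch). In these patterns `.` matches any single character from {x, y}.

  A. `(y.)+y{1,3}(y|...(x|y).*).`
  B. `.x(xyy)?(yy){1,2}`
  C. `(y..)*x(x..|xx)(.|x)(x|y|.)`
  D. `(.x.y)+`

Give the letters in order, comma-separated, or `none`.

C

A → no match
B → no match — must end with "yy"
C → match
D → no match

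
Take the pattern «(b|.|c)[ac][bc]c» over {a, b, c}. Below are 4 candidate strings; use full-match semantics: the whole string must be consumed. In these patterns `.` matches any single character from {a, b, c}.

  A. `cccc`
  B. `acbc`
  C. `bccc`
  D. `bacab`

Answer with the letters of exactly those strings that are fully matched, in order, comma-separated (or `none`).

A → match
B → match
C → match
D → no match — must end with `c`

A, B, C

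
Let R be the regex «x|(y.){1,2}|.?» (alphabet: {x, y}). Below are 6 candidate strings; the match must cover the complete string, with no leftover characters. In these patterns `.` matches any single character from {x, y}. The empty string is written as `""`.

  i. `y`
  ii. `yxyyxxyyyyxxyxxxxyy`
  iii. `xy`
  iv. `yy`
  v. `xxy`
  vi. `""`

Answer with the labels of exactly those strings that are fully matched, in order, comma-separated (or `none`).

i, iv, vi

i → match
ii → no match
iii → no match
iv → match
v → no match
vi → match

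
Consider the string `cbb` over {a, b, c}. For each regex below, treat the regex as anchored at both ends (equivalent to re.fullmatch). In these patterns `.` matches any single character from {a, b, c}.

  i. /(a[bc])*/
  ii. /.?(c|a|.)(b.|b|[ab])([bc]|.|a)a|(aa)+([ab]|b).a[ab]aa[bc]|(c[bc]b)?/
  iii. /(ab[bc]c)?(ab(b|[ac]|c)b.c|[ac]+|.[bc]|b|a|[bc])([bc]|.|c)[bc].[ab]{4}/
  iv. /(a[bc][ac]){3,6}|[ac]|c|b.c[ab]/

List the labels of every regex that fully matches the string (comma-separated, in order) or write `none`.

i → no match
ii → match
iii → no match
iv → no match

ii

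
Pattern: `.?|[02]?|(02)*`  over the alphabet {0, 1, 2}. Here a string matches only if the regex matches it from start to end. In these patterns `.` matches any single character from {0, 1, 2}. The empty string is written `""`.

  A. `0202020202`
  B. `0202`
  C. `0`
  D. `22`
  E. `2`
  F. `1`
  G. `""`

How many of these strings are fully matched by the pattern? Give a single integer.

6

A. `0202020202` → match
B. `0202` → match
C. `0` → match
D. `22` → no match
E. `2` → match
F. `1` → match
G. `""` → match
Total matched: 6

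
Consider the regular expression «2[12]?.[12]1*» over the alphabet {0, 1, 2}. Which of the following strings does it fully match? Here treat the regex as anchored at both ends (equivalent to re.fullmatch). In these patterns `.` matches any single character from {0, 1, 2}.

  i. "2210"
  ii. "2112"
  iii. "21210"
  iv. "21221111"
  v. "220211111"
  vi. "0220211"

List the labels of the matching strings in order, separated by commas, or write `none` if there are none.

ii, iv, v

i → no match
ii → match
iii → no match
iv → match
v → match
vi → no match — must start with "2"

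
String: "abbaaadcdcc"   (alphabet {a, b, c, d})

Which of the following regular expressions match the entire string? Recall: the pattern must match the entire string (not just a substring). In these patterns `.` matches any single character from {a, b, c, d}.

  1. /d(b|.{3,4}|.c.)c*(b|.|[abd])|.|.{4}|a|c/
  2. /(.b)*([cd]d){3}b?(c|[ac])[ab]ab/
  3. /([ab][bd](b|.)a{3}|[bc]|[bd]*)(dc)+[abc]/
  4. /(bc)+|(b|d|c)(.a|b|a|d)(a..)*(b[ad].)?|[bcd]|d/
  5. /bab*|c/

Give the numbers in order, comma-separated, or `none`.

1 → no match
2 → no match — must end with "ab"
3 → match
4 → no match
5 → no match

3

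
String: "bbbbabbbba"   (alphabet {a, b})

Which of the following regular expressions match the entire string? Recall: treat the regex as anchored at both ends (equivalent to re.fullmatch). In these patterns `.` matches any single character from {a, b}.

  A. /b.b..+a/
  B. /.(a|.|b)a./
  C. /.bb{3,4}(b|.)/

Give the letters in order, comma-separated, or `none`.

A

A → match
B → no match
C → no match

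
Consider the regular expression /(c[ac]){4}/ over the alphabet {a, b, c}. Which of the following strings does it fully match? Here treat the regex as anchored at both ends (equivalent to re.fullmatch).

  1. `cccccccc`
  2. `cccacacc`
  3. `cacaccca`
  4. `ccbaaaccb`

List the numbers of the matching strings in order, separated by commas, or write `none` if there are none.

1. `cccccccc` → match
2. `cccacacc` → match
3. `cacaccca` → match
4. `ccbaaaccb` → no match

1, 2, 3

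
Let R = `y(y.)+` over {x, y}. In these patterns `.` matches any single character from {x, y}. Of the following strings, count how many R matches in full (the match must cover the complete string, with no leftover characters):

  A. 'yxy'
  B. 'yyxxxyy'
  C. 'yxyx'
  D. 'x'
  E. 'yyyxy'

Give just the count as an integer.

A. 'yxy' → no match — must start with 'yy'
B. 'yyxxxyy' → no match
C. 'yxyx' → no match — must start with 'yy'
D. 'x' → no match — must start with 'yy'
E. 'yyyxy' → no match
Total matched: 0

0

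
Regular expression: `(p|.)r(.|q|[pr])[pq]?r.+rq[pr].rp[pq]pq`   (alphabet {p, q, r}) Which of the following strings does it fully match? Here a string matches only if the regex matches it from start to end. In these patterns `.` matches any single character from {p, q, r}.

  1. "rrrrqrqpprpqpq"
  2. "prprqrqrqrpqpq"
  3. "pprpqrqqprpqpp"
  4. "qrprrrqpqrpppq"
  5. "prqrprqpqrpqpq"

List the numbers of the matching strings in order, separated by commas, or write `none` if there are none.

1, 2, 4, 5

1 → match
2 → match
3 → no match — must end with "pq"
4 → match
5 → match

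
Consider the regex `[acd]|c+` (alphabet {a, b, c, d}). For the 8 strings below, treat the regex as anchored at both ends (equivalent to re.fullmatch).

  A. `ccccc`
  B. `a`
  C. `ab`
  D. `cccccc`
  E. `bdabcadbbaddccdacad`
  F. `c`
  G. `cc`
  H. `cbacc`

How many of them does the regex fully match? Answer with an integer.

A → match
B → match
C → no match
D → match
E → no match
F → match
G → match
H → no match
Total matched: 5

5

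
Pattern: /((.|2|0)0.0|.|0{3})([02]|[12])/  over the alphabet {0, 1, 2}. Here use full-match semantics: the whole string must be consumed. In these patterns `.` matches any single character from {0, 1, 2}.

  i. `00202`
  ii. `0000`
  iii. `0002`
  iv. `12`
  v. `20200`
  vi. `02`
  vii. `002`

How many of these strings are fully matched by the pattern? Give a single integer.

i. `00202` → match
ii. `0000` → match
iii. `0002` → match
iv. `12` → match
v. `20200` → match
vi. `02` → match
vii. `002` → no match
Total matched: 6

6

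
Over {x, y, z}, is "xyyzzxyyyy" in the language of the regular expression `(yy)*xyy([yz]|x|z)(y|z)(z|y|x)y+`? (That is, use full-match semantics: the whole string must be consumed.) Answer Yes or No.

Yes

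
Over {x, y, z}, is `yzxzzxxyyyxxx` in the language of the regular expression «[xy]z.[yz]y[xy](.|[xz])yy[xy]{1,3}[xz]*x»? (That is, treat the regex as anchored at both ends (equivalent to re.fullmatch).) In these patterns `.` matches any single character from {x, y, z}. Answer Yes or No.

No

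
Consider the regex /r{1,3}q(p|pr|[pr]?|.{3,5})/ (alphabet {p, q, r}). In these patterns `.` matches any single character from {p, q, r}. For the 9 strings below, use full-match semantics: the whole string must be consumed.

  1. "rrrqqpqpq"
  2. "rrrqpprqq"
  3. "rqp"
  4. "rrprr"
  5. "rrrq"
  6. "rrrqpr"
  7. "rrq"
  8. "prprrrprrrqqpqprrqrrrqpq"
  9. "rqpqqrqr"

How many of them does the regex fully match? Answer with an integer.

6

1 → match
2 → match
3 → match
4 → no match
5 → match
6 → match
7 → match
8 → no match — must start with "r"
9 → no match
Total matched: 6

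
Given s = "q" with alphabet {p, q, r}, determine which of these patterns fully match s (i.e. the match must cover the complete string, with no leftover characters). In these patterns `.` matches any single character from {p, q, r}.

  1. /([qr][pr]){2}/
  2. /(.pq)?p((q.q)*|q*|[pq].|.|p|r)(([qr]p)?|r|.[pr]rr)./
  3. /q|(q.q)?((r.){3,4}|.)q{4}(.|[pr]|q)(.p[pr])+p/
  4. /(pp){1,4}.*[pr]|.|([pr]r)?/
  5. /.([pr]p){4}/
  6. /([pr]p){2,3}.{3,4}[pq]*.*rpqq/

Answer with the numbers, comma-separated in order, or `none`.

3, 4

1 → no match
2 → no match
3 → match
4 → match
5 → no match — must end with "p"
6 → no match — must end with "rpqq"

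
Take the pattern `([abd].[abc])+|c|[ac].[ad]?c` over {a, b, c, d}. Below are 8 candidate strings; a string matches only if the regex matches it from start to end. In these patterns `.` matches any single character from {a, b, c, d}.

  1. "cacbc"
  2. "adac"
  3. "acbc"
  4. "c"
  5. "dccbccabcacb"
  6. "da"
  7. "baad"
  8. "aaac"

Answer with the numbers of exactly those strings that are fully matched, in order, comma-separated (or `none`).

2, 4, 5, 8

1 → no match
2 → match
3 → no match
4 → match
5 → match
6 → no match
7 → no match
8 → match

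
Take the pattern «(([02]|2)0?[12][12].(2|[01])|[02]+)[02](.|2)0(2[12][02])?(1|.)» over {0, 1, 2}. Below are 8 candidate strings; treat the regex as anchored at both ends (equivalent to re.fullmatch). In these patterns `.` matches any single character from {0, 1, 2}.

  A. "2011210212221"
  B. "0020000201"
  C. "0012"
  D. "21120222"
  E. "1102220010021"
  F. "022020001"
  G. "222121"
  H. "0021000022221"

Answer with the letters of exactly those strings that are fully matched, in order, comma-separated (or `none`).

B, F

A → no match
B. "0020000201" → match
C. "0012" → no match
D. "21120222" → no match
E → no match
F. "022020001" → match
G. "222121" → no match
H → no match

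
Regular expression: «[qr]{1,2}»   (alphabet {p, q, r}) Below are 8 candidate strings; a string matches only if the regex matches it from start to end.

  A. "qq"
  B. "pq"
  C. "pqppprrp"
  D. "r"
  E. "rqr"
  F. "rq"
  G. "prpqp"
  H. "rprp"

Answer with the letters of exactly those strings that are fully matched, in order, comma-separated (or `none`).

A, D, F

A. "qq" → match
B. "pq" → no match
C. "pqppprrp" → no match
D. "r" → match
E. "rqr" → no match
F. "rq" → match
G. "prpqp" → no match
H. "rprp" → no match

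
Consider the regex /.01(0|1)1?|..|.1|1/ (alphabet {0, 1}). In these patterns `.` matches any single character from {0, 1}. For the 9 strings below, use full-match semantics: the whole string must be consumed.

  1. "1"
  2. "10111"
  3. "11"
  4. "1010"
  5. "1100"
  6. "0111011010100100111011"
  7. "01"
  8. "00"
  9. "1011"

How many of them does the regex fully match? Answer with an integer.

1. "1" → match
2. "10111" → match
3. "11" → match
4. "1010" → match
5. "1100" → no match
6 → no match
7. "01" → match
8. "00" → match
9. "1011" → match
Total matched: 7

7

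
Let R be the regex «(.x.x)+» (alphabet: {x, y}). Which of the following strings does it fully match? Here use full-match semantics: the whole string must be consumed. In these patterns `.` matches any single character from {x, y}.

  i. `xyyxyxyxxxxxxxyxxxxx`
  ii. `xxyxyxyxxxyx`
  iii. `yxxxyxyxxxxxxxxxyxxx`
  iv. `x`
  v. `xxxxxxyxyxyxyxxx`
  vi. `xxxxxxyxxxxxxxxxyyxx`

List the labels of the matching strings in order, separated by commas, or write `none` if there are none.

i → no match
ii. `xxyxyxyxxxyx` → match
iii → match
iv. `x` → no match
v → match
vi → no match

ii, iii, v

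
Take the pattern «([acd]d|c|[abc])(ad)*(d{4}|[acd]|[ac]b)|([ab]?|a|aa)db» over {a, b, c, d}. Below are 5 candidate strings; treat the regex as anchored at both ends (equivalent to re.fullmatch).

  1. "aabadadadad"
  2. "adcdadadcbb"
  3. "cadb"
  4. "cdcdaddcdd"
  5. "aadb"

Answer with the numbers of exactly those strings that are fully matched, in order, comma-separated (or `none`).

1. "aabadadadad" → no match
2. "adcdadadcbb" → no match
3. "cadb" → no match
4. "cdcdaddcdd" → no match
5. "aadb" → match

5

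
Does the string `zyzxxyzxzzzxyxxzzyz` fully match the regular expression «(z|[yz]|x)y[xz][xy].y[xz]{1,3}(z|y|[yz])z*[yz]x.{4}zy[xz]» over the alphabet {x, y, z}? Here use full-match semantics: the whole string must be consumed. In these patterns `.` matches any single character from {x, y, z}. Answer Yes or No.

Yes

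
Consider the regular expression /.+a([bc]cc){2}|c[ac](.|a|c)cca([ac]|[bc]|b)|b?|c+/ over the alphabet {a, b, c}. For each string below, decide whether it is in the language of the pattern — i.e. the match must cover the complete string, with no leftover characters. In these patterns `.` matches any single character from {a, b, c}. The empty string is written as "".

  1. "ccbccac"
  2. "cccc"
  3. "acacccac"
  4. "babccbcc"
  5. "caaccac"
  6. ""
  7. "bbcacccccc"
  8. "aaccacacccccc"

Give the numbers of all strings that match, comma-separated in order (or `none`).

1, 2, 4, 5, 6, 7, 8

1. "ccbccac" → match
2. "cccc" → match
3. "acacccac" → no match
4. "babccbcc" → match
5. "caaccac" → match
6. "" → match
7. "bbcacccccc" → match
8 → match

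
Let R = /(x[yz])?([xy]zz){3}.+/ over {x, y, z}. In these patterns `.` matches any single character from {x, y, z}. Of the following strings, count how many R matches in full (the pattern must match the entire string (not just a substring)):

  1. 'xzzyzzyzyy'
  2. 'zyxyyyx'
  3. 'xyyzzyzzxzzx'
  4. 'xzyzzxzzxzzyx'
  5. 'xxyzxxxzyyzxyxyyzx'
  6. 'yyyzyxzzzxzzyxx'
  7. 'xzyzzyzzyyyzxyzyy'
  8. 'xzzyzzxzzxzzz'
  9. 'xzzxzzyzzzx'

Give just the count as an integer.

4

1. 'xzzyzzyzyy' → no match
2. 'zyxyyyx' → no match
3. 'xyyzzyzzxzzx' → match
4 → match
5 → no match
6 → no match
7 → no match
8 → match
9. 'xzzxzzyzzzx' → match
Total matched: 4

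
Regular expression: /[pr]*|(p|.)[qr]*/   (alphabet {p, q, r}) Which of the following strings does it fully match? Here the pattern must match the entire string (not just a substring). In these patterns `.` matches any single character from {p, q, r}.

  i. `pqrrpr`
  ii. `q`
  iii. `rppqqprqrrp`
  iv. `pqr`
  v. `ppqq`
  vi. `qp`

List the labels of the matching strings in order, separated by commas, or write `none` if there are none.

ii, iv

i → no match
ii → match
iii → no match
iv → match
v → no match
vi → no match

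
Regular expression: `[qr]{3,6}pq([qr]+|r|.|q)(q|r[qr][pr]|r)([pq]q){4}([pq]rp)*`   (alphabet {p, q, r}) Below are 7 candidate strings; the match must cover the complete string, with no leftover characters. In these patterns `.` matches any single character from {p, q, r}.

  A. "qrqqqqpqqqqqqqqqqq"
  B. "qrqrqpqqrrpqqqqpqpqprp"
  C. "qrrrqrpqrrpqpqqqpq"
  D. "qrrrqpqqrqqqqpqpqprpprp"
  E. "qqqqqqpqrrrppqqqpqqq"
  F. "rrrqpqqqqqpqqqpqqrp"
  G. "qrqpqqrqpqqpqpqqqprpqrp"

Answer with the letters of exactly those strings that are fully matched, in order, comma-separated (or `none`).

A → match
B → match
C → match
D → match
E → match
F → match
G → match

A, B, C, D, E, F, G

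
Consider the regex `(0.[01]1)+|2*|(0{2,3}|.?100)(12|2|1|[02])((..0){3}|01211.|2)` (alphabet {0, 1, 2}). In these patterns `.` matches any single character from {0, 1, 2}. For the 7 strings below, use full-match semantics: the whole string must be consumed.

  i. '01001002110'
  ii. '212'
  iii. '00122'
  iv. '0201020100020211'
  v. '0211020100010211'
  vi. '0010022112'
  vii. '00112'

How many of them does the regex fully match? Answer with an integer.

i → no match
ii → no match
iii → match
iv → no match
v → match
vi → no match
vii → no match
Total matched: 2

2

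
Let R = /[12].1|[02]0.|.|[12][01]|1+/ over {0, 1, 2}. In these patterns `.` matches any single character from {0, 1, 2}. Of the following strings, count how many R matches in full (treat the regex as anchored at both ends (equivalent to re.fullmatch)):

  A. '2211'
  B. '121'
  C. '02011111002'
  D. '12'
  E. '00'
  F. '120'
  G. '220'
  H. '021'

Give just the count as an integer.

1

A → no match
B → match
C → no match
D → no match
E → no match
F → no match
G → no match
H → no match
Total matched: 1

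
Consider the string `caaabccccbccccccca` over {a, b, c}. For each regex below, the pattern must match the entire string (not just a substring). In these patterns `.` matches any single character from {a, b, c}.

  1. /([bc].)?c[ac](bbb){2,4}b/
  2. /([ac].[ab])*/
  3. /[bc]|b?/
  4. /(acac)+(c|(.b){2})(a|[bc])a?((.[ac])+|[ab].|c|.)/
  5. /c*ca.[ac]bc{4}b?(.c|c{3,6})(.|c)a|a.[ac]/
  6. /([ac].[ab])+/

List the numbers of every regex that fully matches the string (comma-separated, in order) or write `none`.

5

1 → no match — must end with `bbbb`
2 → no match
3 → no match
4 → no match — must start with `acac`
5 → match
6 → no match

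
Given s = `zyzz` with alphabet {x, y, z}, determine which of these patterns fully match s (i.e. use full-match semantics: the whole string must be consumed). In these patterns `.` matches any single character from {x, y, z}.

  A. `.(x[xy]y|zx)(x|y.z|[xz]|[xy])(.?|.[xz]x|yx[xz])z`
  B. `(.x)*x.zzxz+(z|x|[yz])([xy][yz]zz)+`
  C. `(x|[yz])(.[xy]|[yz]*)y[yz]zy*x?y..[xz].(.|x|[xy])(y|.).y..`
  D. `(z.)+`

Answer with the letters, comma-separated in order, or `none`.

A → no match
B → no match
C → no match
D → match

D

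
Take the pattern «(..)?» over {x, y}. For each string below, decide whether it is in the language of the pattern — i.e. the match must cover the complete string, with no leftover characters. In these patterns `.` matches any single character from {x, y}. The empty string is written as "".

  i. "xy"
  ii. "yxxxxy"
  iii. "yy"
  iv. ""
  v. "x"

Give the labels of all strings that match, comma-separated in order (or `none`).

i, iii, iv

i → match
ii → no match
iii → match
iv → match
v → no match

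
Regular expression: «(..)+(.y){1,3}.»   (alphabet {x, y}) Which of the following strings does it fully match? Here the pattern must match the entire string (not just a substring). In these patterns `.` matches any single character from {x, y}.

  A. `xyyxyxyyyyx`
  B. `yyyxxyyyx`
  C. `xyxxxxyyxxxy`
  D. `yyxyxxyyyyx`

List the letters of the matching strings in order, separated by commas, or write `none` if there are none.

A, B, D

A. `xyyxyxyyyyx` → match
B. `yyyxxyyyx` → match
C. `xyxxxxyyxxxy` → no match
D. `yyxyxxyyyyx` → match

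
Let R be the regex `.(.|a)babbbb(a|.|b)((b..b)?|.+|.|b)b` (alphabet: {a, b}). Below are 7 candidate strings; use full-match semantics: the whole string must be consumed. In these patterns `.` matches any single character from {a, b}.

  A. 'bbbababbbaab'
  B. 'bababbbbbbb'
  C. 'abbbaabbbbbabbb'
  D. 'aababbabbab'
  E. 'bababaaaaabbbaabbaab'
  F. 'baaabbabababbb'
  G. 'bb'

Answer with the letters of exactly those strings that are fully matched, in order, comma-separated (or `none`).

B

A → no match
B → match
C → no match
D → no match
E → no match
F → no match
G → no match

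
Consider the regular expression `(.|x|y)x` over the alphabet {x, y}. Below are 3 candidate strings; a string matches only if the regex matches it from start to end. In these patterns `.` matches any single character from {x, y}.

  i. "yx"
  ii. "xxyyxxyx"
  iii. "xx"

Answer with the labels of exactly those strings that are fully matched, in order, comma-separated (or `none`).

i → match
ii → no match
iii → match

i, iii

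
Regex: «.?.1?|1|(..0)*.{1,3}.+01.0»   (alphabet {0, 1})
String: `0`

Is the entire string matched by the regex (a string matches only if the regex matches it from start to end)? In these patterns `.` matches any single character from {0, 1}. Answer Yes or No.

Yes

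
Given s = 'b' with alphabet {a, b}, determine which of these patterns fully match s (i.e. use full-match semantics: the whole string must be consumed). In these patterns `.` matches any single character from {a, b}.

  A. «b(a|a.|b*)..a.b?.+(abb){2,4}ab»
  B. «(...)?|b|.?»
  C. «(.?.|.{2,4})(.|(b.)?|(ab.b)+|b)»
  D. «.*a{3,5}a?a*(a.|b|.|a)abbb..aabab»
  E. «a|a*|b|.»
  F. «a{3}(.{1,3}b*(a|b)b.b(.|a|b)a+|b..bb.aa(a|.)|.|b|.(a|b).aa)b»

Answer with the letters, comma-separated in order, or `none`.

B, C, E

A → no match — must end with 'abbab'
B → match
C → match
D → no match — must end with 'aabab'
E → match
F → no match — must start with 'a'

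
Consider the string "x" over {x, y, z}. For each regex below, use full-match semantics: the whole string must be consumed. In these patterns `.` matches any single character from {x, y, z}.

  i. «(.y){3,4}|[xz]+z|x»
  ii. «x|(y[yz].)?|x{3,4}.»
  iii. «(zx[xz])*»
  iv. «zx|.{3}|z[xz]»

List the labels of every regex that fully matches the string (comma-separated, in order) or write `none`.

i, ii

i → match
ii → match
iii → no match
iv → no match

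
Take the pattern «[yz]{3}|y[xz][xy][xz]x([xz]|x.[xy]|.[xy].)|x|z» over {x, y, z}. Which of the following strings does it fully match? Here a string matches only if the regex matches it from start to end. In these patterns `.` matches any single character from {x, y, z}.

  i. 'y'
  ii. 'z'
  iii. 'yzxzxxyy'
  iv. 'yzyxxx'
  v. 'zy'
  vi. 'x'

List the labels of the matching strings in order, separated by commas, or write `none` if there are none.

i → no match
ii → match
iii → match
iv → match
v → no match
vi → match

ii, iii, iv, vi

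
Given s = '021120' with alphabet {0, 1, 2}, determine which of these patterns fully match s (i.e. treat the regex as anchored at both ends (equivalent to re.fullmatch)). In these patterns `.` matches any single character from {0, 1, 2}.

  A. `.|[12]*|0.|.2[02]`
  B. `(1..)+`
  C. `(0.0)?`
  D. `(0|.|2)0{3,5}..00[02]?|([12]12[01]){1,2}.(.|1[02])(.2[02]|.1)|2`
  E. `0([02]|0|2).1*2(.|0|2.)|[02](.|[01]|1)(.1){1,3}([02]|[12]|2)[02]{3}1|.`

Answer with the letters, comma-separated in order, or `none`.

E

A → no match
B → no match — must start with '1'
C → no match
D → no match
E → match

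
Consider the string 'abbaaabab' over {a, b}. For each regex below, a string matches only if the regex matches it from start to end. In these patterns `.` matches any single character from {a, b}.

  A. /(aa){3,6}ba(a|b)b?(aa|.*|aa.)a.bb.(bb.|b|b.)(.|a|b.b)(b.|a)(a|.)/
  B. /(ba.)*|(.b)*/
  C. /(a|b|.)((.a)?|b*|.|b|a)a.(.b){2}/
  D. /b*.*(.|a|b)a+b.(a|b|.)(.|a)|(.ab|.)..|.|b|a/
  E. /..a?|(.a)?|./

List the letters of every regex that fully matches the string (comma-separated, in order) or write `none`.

C

A → no match — must start with 'aa'
B → no match
C → match
D → no match
E → no match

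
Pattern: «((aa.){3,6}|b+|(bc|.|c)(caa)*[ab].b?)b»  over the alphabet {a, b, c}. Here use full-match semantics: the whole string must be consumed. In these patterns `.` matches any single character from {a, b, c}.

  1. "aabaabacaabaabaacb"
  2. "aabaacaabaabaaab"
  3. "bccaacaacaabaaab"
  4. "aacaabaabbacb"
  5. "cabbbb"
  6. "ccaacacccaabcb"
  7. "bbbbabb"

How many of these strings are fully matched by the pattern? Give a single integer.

1 → no match
2 → match
3 → no match
4 → no match
5 → no match
6 → no match
7 → no match
Total matched: 1

1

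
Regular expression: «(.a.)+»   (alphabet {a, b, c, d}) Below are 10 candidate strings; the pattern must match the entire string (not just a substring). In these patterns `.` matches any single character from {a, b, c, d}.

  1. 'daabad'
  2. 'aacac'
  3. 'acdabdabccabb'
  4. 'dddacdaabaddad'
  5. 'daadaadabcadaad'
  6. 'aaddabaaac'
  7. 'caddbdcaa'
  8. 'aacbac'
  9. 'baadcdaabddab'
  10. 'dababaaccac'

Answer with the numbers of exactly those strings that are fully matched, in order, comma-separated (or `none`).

1, 5, 8

1 → match
2 → no match
3 → no match
4 → no match
5 → match
6 → no match
7 → no match
8 → match
9 → no match
10 → no match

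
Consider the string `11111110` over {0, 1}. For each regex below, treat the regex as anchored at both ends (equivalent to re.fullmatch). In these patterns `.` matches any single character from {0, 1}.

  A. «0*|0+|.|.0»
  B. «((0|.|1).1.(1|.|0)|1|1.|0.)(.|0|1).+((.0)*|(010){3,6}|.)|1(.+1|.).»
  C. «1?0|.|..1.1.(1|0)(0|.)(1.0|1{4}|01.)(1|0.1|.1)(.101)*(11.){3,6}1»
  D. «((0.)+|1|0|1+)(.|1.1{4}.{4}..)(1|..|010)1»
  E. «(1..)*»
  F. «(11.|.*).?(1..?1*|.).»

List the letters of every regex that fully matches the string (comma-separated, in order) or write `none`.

A → no match
B → match
C → no match
D → no match — must end with `1`
E → no match
F → match

B, F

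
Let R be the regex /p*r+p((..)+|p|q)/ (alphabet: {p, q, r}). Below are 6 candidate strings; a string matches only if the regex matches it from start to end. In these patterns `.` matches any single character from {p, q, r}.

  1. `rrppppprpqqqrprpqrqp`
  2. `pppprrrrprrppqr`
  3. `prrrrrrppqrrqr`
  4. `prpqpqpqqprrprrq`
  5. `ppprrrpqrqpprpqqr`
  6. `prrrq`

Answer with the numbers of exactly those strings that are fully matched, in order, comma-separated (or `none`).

2, 3, 5

1 → no match
2 → match
3 → match
4 → no match
5 → match
6 → no match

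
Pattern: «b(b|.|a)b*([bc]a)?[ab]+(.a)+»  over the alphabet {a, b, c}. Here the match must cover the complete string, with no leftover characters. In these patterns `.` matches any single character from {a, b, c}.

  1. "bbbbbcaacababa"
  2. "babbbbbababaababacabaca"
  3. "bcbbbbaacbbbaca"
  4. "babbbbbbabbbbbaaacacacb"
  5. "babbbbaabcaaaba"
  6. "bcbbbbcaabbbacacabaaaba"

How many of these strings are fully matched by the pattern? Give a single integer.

4

1 → match
2 → match
3 → no match
4 → no match — must end with "a"
5 → match
6 → match
Total matched: 4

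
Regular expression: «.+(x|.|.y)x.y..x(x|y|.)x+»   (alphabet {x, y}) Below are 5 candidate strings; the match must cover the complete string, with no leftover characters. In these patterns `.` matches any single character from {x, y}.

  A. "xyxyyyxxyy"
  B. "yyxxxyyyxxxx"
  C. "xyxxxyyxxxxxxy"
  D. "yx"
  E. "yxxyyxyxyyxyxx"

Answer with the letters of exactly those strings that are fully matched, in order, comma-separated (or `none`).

A → no match — must end with "x"
B → match
C → no match — must end with "x"
D → no match
E → no match

B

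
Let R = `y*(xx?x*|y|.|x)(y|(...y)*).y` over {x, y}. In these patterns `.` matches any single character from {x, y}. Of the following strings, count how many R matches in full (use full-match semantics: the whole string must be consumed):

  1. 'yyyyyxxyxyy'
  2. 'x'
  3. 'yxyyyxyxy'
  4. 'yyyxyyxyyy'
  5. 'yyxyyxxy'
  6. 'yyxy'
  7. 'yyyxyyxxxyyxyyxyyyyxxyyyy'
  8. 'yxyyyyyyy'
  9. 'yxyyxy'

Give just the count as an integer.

2

1 → no match
2 → no match — must end with 'y'
3 → no match
4 → match
5 → no match
6 → match
7 → no match
8 → no match
9 → no match
Total matched: 2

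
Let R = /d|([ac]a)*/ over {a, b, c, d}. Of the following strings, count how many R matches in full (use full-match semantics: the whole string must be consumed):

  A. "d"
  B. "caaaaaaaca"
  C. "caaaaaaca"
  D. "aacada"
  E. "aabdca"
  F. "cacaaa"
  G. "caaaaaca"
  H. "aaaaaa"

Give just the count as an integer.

A. "d" → match
B. "caaaaaaaca" → match
C. "caaaaaaca" → no match
D. "aacada" → no match
E. "aabdca" → no match
F. "cacaaa" → match
G. "caaaaaca" → match
H. "aaaaaa" → match
Total matched: 5

5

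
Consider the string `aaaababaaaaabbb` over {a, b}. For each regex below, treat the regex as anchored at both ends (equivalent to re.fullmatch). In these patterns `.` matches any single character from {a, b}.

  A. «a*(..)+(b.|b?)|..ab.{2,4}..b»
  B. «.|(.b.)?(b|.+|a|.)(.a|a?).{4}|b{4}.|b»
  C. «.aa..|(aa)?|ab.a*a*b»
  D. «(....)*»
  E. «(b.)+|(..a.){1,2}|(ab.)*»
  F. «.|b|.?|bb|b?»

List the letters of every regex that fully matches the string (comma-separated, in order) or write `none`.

A, B

A → match
B → match
C → no match
D → no match
E → no match
F → no match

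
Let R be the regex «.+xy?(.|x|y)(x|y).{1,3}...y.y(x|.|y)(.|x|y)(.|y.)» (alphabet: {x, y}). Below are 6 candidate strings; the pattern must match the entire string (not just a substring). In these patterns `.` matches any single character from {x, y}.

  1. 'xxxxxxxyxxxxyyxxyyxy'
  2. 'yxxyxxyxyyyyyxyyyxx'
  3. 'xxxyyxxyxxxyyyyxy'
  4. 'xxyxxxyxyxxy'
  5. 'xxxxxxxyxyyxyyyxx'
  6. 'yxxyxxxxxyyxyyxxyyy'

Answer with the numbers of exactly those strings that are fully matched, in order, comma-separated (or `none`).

1 → no match
2 → no match
3 → match
4 → no match
5 → no match
6 → no match

3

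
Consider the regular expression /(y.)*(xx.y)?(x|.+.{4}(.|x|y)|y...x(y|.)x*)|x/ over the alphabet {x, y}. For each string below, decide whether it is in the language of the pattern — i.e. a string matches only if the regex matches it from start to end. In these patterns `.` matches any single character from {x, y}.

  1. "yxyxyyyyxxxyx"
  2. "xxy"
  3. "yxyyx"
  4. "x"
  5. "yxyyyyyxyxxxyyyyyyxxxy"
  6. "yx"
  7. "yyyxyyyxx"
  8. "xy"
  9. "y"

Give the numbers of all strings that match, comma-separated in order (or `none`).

1, 3, 4, 5, 7

1 → match
2. "xxy" → no match
3. "yxyyx" → match
4. "x" → match
5 → match
6. "yx" → no match
7. "yyyxyyyxx" → match
8. "xy" → no match
9. "y" → no match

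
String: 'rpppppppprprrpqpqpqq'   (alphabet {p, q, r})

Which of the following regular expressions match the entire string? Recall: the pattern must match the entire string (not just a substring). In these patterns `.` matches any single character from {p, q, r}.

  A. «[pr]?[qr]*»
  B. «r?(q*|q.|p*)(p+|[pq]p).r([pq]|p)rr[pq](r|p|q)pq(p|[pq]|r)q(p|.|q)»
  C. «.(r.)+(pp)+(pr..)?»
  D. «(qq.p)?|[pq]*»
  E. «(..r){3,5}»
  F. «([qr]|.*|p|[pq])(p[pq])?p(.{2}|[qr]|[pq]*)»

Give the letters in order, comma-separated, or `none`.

A → no match
B → match
C → no match
D → no match
E → no match — must end with 'r'
F → match

B, F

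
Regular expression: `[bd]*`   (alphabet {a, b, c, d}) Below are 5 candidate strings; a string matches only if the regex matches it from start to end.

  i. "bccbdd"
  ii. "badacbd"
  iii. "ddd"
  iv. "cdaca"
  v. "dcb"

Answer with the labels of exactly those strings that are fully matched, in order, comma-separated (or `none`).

iii

i. "bccbdd" → no match
ii. "badacbd" → no match
iii. "ddd" → match
iv. "cdaca" → no match
v. "dcb" → no match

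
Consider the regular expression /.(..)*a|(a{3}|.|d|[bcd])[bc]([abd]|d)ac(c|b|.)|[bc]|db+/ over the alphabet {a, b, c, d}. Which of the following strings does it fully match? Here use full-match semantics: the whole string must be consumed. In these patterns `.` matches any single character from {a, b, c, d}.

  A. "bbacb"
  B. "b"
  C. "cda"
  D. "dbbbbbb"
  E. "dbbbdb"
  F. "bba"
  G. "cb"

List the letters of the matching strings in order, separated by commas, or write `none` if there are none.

B, D

A. "bbacb" → no match
B. "b" → match
C. "cda" → no match
D. "dbbbbbb" → match
E. "dbbbdb" → no match
F. "bba" → no match
G. "cb" → no match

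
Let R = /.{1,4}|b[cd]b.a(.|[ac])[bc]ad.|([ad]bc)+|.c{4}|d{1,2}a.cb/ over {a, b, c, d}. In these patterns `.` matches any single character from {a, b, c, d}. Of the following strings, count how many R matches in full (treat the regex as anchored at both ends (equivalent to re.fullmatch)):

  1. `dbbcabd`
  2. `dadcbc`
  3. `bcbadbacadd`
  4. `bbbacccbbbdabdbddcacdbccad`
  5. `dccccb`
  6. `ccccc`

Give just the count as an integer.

1 → no match
2 → no match
3 → no match
4 → no match
5 → no match
6 → match
Total matched: 1

1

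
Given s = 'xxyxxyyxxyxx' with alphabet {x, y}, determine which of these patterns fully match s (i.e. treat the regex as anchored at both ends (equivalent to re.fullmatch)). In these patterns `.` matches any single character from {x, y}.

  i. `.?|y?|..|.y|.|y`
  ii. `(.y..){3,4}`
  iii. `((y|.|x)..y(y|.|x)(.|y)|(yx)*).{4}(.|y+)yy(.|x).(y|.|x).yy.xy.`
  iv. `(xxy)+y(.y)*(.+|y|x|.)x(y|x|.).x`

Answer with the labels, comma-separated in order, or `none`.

iv

i → no match
ii → no match
iii → no match
iv → match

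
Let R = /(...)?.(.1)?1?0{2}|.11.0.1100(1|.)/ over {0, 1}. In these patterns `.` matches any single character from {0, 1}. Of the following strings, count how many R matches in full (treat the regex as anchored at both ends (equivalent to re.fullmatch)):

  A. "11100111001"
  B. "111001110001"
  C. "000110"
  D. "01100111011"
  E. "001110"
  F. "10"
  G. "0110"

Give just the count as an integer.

A → match
B → no match
C → no match
D → no match
E → no match
F → no match
G → no match
Total matched: 1

1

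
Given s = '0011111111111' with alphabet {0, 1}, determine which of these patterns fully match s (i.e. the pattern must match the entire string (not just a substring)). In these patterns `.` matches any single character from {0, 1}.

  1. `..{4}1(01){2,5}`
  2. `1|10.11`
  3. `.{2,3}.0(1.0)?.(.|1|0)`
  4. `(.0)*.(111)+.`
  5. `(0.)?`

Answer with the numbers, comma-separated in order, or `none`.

1 → no match — must end with '01'
2 → no match
3 → no match
4 → match
5 → no match

4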